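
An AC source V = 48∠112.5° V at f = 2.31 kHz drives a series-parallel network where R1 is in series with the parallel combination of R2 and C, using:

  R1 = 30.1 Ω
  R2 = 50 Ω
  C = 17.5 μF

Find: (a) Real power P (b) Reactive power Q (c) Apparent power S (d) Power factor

Step 1 — Angular frequency: ω = 2π·f = 2π·2310 = 1.451e+04 rad/s.
Step 2 — Component impedances:
  R1: Z = R = 30.1 Ω
  R2: Z = R = 50 Ω
  C: Z = 1/(jωC) = -j/(ω·C) = 0 - j3.937 Ω
Step 3 — Parallel branch: R2 || C = 1/(1/R2 + 1/C) = 0.3081 - j3.913 Ω.
Step 4 — Series with R1: Z_total = R1 + (R2 || C) = 30.41 - j3.913 Ω = 30.66∠-7.3° Ω.
Step 5 — Source phasor: V = 48∠112.5° V = -18.37 + j44.35 V.
Step 6 — Current: I = V / Z = -0.7788 + j1.358 A = 1.566∠119.8° A.
Step 7 — Complex power: S = V·I* = 74.54 - j9.591 VA.
Step 8 — Real power: P = Re(S) = 74.54 W.
Step 9 — Reactive power: Q = Im(S) = -9.591 VAR.
Step 10 — Apparent power: |S| = 75.15 VA.
Step 11 — Power factor: PF = P/|S| = 0.9918 (leading).

(a) P = 74.54 W  (b) Q = -9.591 VAR  (c) S = 75.15 VA  (d) PF = 0.9918 (leading)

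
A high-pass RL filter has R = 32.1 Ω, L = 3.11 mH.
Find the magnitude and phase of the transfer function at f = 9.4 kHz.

Step 1 — Angular frequency: ω = 2π·9400 = 5.906e+04 rad/s.
Step 2 — Transfer function: H(jω) = jωL/(R + jωL).
Step 3 — Numerator jωL = j·183.7; denominator R + jωL = 32.1 + j183.7.
Step 4 — H = 0.9704 + j0.1696.
Step 5 — Magnitude: |H| = 0.9851 (-0.1 dB); phase: φ = 9.9°.

|H| = 0.9851 (-0.1 dB), φ = 9.9°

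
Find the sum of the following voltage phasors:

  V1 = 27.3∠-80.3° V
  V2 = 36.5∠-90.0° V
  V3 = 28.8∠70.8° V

Step 1 — Convert each phasor to rectangular form:
  V1 = 27.3·(cos(-80.3°) + j·sin(-80.3°)) = 4.6 - j26.91 V
  V2 = 36.5·(cos(-90.0°) + j·sin(-90.0°)) = 0 - j36.5 V
  V3 = 28.8·(cos(70.8°) + j·sin(70.8°)) = 9.471 + j27.2 V
Step 2 — Sum components: V_total = 14.07 - j36.21 V.
Step 3 — Convert to polar: |V_total| = 38.85 V, ∠V_total = -68.8°.

V_total = 38.85∠-68.8° V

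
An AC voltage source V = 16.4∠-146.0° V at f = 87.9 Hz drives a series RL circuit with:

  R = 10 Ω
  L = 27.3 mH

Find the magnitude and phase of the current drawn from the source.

Step 1 — Angular frequency: ω = 2π·f = 2π·87.9 = 552.3 rad/s.
Step 2 — Component impedances:
  R: Z = R = 10 Ω
  L: Z = jωL = j·552.3·0.0273 = 0 + j15.08 Ω
Step 3 — Series combination: Z_total = R + L = 10 + j15.08 Ω = 18.09∠56.4° Ω.
Step 4 — Source phasor: V = 16.4∠-146.0° V = -13.6 - j9.171 V.
Step 5 — Ohm's law: I = V / Z_total = (-13.6 - j9.171) / (10 + j15.08) = -0.8378 + j0.3461 A.
Step 6 — Convert to polar: |I| = 0.9065 A, ∠I = 157.6°.

I = 0.9065∠157.6° A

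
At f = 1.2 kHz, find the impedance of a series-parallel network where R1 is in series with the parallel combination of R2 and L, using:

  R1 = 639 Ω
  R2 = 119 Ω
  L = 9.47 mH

Step 1 — Angular frequency: ω = 2π·f = 2π·1200 = 7540 rad/s.
Step 2 — Component impedances:
  R1: Z = R = 639 Ω
  R2: Z = R = 119 Ω
  L: Z = jωL = j·7540·0.00947 = 0 + j71.4 Ω
Step 3 — Parallel branch: R2 || L = 1/(1/R2 + 1/L) = 31.5 + j52.5 Ω.
Step 4 — Series with R1: Z_total = R1 + (R2 || L) = 670.5 + j52.5 Ω = 672.6∠4.5° Ω.

Z = 670.5 + j52.5 Ω = 672.6∠4.5° Ω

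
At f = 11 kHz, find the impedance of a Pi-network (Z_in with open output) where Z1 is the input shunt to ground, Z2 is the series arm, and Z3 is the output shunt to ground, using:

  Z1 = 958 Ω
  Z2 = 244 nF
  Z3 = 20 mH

Step 1 — Angular frequency: ω = 2π·f = 2π·1.1e+04 = 6.912e+04 rad/s.
Step 2 — Component impedances:
  Z1: Z = R = 958 Ω
  Z2: Z = 1/(jωC) = -j/(ω·C) = 0 - j59.3 Ω
  Z3: Z = jωL = j·6.912e+04·0.02 = 0 + j1382 Ω
Step 3 — With open output, the series arm Z2 and the output shunt Z3 appear in series to ground: Z2 + Z3 = 0 + j1323 Ω.
Step 4 — Parallel with input shunt Z1: Z_in = Z1 || (Z2 + Z3) = 628.5 + j455.1 Ω = 775.9∠35.9° Ω.

Z = 628.5 + j455.1 Ω = 775.9∠35.9° Ω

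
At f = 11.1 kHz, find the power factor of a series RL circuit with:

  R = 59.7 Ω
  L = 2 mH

Step 1 — Angular frequency: ω = 2π·f = 2π·1.11e+04 = 6.974e+04 rad/s.
Step 2 — Component impedances:
  R: Z = R = 59.7 Ω
  L: Z = jωL = j·6.974e+04·0.002 = 0 + j139.5 Ω
Step 3 — Series combination: Z_total = R + L = 59.7 + j139.5 Ω = 151.7∠66.8° Ω.
Step 4 — Power factor: PF = cos(φ) = Re(Z)/|Z| = 59.7/151.7 = 0.3935.
Step 5 — Type: Im(Z) = 139.5 ⇒ lagging (phase φ = 66.8°).

PF = 0.3935 (lagging, φ = 66.8°)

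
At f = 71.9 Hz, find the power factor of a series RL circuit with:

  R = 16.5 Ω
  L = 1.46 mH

Step 1 — Angular frequency: ω = 2π·f = 2π·71.9 = 451.8 rad/s.
Step 2 — Component impedances:
  R: Z = R = 16.5 Ω
  L: Z = jωL = j·451.8·0.00146 = 0 + j0.6596 Ω
Step 3 — Series combination: Z_total = R + L = 16.5 + j0.6596 Ω = 16.51∠2.3° Ω.
Step 4 — Power factor: PF = cos(φ) = Re(Z)/|Z| = 16.5/16.513 = 0.9992.
Step 5 — Type: Im(Z) = 0.6596 ⇒ lagging (phase φ = 2.3°).

PF = 0.9992 (lagging, φ = 2.3°)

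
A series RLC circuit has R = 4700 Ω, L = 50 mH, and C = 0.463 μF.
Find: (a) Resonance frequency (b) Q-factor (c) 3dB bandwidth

Step 1 — Resonance: ω₀ = 1/√(LC) = 1/√(0.05·4.63e-07) = 6572 rad/s.
Step 2 — f₀ = ω₀/(2π) = 1046 Hz.
Step 3 — Series Q: Q = ω₀L/R = 6572·0.05/4700 = 0.06992.
Step 4 — Bandwidth: Δω = ω₀/Q = 9.4e+04 rad/s; BW = Δω/(2π) = 1.496e+04 Hz.

(a) f₀ = 1046 Hz  (b) Q = 0.06992  (c) BW = 1.496e+04 Hz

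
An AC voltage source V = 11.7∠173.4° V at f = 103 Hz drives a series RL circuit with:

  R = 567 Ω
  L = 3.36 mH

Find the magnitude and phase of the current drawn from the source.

Step 1 — Angular frequency: ω = 2π·f = 2π·103 = 647.2 rad/s.
Step 2 — Component impedances:
  R: Z = R = 567 Ω
  L: Z = jωL = j·647.2·0.00336 = 0 + j2.174 Ω
Step 3 — Series combination: Z_total = R + L = 567 + j2.174 Ω = 567∠0.2° Ω.
Step 4 — Source phasor: V = 11.7∠173.4° V = -11.62 + j1.345 V.
Step 5 — Ohm's law: I = V / Z_total = (-11.62 + j1.345) / (567 + j2.174) = -0.02049 + j0.00245 A.
Step 6 — Convert to polar: |I| = 0.02063 A, ∠I = 173.2°.

I = 0.02063∠173.2° A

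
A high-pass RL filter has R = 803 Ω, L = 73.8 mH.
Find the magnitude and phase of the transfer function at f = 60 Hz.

Step 1 — Angular frequency: ω = 2π·60 = 377 rad/s.
Step 2 — Transfer function: H(jω) = jωL/(R + jωL).
Step 3 — Numerator jωL = j·27.82; denominator R + jωL = 803 + j27.82.
Step 4 — H = 0.001199 + j0.03461.
Step 5 — Magnitude: |H| = 0.03463 (-29.2 dB); phase: φ = 88.0°.

|H| = 0.03463 (-29.2 dB), φ = 88.0°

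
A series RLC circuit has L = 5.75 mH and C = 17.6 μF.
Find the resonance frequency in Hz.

Step 1 — Resonance condition Im(Z)=0 gives ω₀ = 1/√(LC).
Step 2 — ω₀ = 1/√(0.00575·1.76e-05) = 3143 rad/s.
Step 3 — f₀ = ω₀/(2π) = 500.3 Hz.

f₀ = 500.3 Hz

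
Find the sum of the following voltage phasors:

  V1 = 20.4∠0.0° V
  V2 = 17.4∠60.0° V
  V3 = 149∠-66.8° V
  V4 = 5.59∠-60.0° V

Step 1 — Convert each phasor to rectangular form:
  V1 = 20.4·(cos(0.0°) + j·sin(0.0°)) = 20.4 V
  V2 = 17.4·(cos(60.0°) + j·sin(60.0°)) = 8.7 + j15.07 V
  V3 = 149·(cos(-66.8°) + j·sin(-66.8°)) = 58.7 - j137 V
  V4 = 5.59·(cos(-60.0°) + j·sin(-60.0°)) = 2.795 - j4.841 V
Step 2 — Sum components: V_total = 90.59 - j126.7 V.
Step 3 — Convert to polar: |V_total| = 155.8 V, ∠V_total = -54.4°.

V_total = 155.8∠-54.4° V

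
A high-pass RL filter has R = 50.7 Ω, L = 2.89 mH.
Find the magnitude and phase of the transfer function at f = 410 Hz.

Step 1 — Angular frequency: ω = 2π·410 = 2576 rad/s.
Step 2 — Transfer function: H(jω) = jωL/(R + jωL).
Step 3 — Numerator jωL = j·7.445; denominator R + jωL = 50.7 + j7.445.
Step 4 — H = 0.02111 + j0.1437.
Step 5 — Magnitude: |H| = 0.1453 (-16.8 dB); phase: φ = 81.6°.

|H| = 0.1453 (-16.8 dB), φ = 81.6°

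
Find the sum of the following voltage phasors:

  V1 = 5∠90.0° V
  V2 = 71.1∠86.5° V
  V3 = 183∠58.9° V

Step 1 — Convert each phasor to rectangular form:
  V1 = 5·(cos(90.0°) + j·sin(90.0°)) = 0 + j5 V
  V2 = 71.1·(cos(86.5°) + j·sin(86.5°)) = 4.341 + j70.97 V
  V3 = 183·(cos(58.9°) + j·sin(58.9°)) = 94.53 + j156.7 V
Step 2 — Sum components: V_total = 98.87 + j232.7 V.
Step 3 — Convert to polar: |V_total| = 252.8 V, ∠V_total = 67.0°.

V_total = 252.8∠67.0° V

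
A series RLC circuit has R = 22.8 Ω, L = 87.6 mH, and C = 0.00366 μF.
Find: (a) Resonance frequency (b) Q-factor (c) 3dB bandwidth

Step 1 — Resonance: ω₀ = 1/√(LC) = 1/√(0.0876·3.66e-09) = 5.585e+04 rad/s.
Step 2 — f₀ = ω₀/(2π) = 8888 Hz.
Step 3 — Series Q: Q = ω₀L/R = 5.585e+04·0.0876/22.8 = 214.6.
Step 4 — Bandwidth: Δω = ω₀/Q = 260.3 rad/s; BW = Δω/(2π) = 41.42 Hz.

(a) f₀ = 8888 Hz  (b) Q = 214.6  (c) BW = 41.42 Hz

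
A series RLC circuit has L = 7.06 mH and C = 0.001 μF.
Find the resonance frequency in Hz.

Step 1 — Resonance condition Im(Z)=0 gives ω₀ = 1/√(LC).
Step 2 — ω₀ = 1/√(0.00706·1e-09) = 3.764e+05 rad/s.
Step 3 — f₀ = ω₀/(2π) = 5.99e+04 Hz.

f₀ = 5.99e+04 Hz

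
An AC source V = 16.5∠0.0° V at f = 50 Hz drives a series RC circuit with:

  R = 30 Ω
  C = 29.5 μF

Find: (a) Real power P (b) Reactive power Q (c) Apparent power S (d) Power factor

Step 1 — Angular frequency: ω = 2π·f = 2π·50 = 314.2 rad/s.
Step 2 — Component impedances:
  R: Z = R = 30 Ω
  C: Z = 1/(jωC) = -j/(ω·C) = 0 - j107.9 Ω
Step 3 — Series combination: Z_total = R + C = 30 - j107.9 Ω = 112∠-74.5° Ω.
Step 4 — Source phasor: V = 16.5∠0.0° V = 16.5 V.
Step 5 — Current: I = V / Z = 0.03946 + j0.1419 A = 0.1473∠74.5° A.
Step 6 — Complex power: S = V·I* = 0.6512 - j2.342 VA.
Step 7 — Real power: P = Re(S) = 0.6512 W.
Step 8 — Reactive power: Q = Im(S) = -2.342 VAR.
Step 9 — Apparent power: |S| = 2.431 VA.
Step 10 — Power factor: PF = P/|S| = 0.2679 (leading).

(a) P = 0.6512 W  (b) Q = -2.342 VAR  (c) S = 2.431 VA  (d) PF = 0.2679 (leading)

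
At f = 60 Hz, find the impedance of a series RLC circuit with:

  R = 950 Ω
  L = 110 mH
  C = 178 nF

Step 1 — Angular frequency: ω = 2π·f = 2π·60 = 377 rad/s.
Step 2 — Component impedances:
  R: Z = R = 950 Ω
  L: Z = jωL = j·377·0.11 = 0 + j41.47 Ω
  C: Z = 1/(jωC) = -j/(ω·C) = 0 - j1.49e+04 Ω
Step 3 — Series combination: Z_total = R + L + C = 950 - j1.486e+04 Ω = 1.489e+04∠-86.3° Ω.

Z = 950 - j1.486e+04 Ω = 1.489e+04∠-86.3° Ω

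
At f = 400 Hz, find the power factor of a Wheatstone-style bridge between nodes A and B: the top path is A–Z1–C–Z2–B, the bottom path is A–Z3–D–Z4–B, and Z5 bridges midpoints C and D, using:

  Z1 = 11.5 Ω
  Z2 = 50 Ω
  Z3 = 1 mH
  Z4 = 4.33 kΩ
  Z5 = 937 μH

Step 1 — Angular frequency: ω = 2π·f = 2π·400 = 2513 rad/s.
Step 2 — Component impedances:
  Z1: Z = R = 11.5 Ω
  Z2: Z = R = 50 Ω
  Z3: Z = jωL = j·2513·0.001 = 0 + j2.513 Ω
  Z4: Z = R = 4330 Ω
  Z5: Z = jωL = j·2513·0.000937 = 0 + j2.355 Ω
Step 3 — Bridge requires nodal analysis (the Z5 bridge couples midpoints C and D, so the two paths cannot be reduced to a simple series/parallel combination). Setting node B to ground and injecting 1 A at node A, the 3-node admittance system at A, C, D solves to V_A = Z_AB = 51.16 + j4.082 Ω = 51.32∠4.6° Ω.
Step 4 — Power factor: PF = cos(φ) = Re(Z)/|Z| = 51.158/51.321 = 0.9968.
Step 5 — Type: Im(Z) = 4.082 ⇒ lagging (phase φ = 4.6°).

PF = 0.9968 (lagging, φ = 4.6°)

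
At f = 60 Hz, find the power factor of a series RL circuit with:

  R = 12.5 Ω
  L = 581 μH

Step 1 — Angular frequency: ω = 2π·f = 2π·60 = 377 rad/s.
Step 2 — Component impedances:
  R: Z = R = 12.5 Ω
  L: Z = jωL = j·377·0.000581 = 0 + j0.219 Ω
Step 3 — Series combination: Z_total = R + L = 12.5 + j0.219 Ω = 12.5∠1.0° Ω.
Step 4 — Power factor: PF = cos(φ) = Re(Z)/|Z| = 12.5/12.502 = 0.9998.
Step 5 — Type: Im(Z) = 0.219 ⇒ lagging (phase φ = 1.0°).

PF = 0.9998 (lagging, φ = 1.0°)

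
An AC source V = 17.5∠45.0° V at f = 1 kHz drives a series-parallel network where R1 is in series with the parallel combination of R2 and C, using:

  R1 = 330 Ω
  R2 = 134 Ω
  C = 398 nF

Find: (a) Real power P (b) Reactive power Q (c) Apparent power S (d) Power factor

Step 1 — Angular frequency: ω = 2π·f = 2π·1000 = 6283 rad/s.
Step 2 — Component impedances:
  R1: Z = R = 330 Ω
  R2: Z = R = 134 Ω
  C: Z = 1/(jωC) = -j/(ω·C) = 0 - j399.9 Ω
Step 3 — Parallel branch: R2 || C = 1/(1/R2 + 1/C) = 120.5 - j40.37 Ω.
Step 4 — Series with R1: Z_total = R1 + (R2 || C) = 450.5 - j40.37 Ω = 452.3∠-5.1° Ω.
Step 5 — Source phasor: V = 17.5∠45.0° V = 12.37 + j12.37 V.
Step 6 — Current: I = V / Z = 0.02481 + j0.02969 A = 0.03869∠50.1° A.
Step 7 — Complex power: S = V·I* = 0.6744 - j0.06044 VA.
Step 8 — Real power: P = Re(S) = 0.6744 W.
Step 9 — Reactive power: Q = Im(S) = -0.06044 VAR.
Step 10 — Apparent power: |S| = 0.6771 VA.
Step 11 — Power factor: PF = P/|S| = 0.996 (leading).

(a) P = 0.6744 W  (b) Q = -0.06044 VAR  (c) S = 0.6771 VA  (d) PF = 0.996 (leading)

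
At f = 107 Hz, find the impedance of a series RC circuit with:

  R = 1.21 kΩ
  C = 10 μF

Step 1 — Angular frequency: ω = 2π·f = 2π·107 = 672.3 rad/s.
Step 2 — Component impedances:
  R: Z = R = 1210 Ω
  C: Z = 1/(jωC) = -j/(ω·C) = 0 - j148.7 Ω
Step 3 — Series combination: Z_total = R + C = 1210 - j148.7 Ω = 1219∠-7.0° Ω.

Z = 1210 - j148.7 Ω = 1219∠-7.0° Ω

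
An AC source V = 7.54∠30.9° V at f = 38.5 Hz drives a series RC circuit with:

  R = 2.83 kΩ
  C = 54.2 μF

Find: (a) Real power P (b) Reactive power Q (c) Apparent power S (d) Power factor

Step 1 — Angular frequency: ω = 2π·f = 2π·38.5 = 241.9 rad/s.
Step 2 — Component impedances:
  R: Z = R = 2830 Ω
  C: Z = 1/(jωC) = -j/(ω·C) = 0 - j76.27 Ω
Step 3 — Series combination: Z_total = R + C = 2830 - j76.27 Ω = 2831∠-1.5° Ω.
Step 4 — Source phasor: V = 7.54∠30.9° V = 6.47 + j3.872 V.
Step 5 — Current: I = V / Z = 0.002248 + j0.001429 A = 0.002663∠32.4° A.
Step 6 — Complex power: S = V·I* = 0.02007 - j0.000541 VA.
Step 7 — Real power: P = Re(S) = 0.02007 W.
Step 8 — Reactive power: Q = Im(S) = -0.000541 VAR.
Step 9 — Apparent power: |S| = 0.02008 VA.
Step 10 — Power factor: PF = P/|S| = 0.9996 (leading).

(a) P = 0.02007 W  (b) Q = -0.000541 VAR  (c) S = 0.02008 VA  (d) PF = 0.9996 (leading)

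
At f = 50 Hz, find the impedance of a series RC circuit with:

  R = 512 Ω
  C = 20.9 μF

Step 1 — Angular frequency: ω = 2π·f = 2π·50 = 314.2 rad/s.
Step 2 — Component impedances:
  R: Z = R = 512 Ω
  C: Z = 1/(jωC) = -j/(ω·C) = 0 - j152.3 Ω
Step 3 — Series combination: Z_total = R + C = 512 - j152.3 Ω = 534.2∠-16.6° Ω.

Z = 512 - j152.3 Ω = 534.2∠-16.6° Ω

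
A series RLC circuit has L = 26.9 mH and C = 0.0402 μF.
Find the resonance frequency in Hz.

Step 1 — Resonance condition Im(Z)=0 gives ω₀ = 1/√(LC).
Step 2 — ω₀ = 1/√(0.0269·4.02e-08) = 3.041e+04 rad/s.
Step 3 — f₀ = ω₀/(2π) = 4840 Hz.

f₀ = 4840 Hz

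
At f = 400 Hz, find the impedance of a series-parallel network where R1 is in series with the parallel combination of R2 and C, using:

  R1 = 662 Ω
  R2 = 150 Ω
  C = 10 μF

Step 1 — Angular frequency: ω = 2π·f = 2π·400 = 2513 rad/s.
Step 2 — Component impedances:
  R1: Z = R = 662 Ω
  R2: Z = R = 150 Ω
  C: Z = 1/(jωC) = -j/(ω·C) = 0 - j39.79 Ω
Step 3 — Parallel branch: R2 || C = 1/(1/R2 + 1/C) = 9.86 - j37.17 Ω.
Step 4 — Series with R1: Z_total = R1 + (R2 || C) = 671.9 - j37.17 Ω = 672.9∠-3.2° Ω.

Z = 671.9 - j37.17 Ω = 672.9∠-3.2° Ω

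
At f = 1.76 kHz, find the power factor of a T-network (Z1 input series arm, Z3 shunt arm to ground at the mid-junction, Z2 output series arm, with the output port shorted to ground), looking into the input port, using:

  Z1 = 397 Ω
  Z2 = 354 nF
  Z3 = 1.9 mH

Step 1 — Angular frequency: ω = 2π·f = 2π·1760 = 1.106e+04 rad/s.
Step 2 — Component impedances:
  Z1: Z = R = 397 Ω
  Z2: Z = 1/(jωC) = -j/(ω·C) = 0 - j255.4 Ω
  Z3: Z = jωL = j·1.106e+04·0.0019 = 0 + j21.01 Ω
Step 3 — With the output port shorted to ground, the output series arm Z2 runs from the junction to ground; the shunt arm Z3 also runs from the junction to ground. They appear in parallel: Z3 || Z2 = 0 + j22.89 Ω.
Step 4 — Series with input arm Z1: Z_in = Z1 + (Z3 || Z2) = 397 + j22.89 Ω = 397.7∠3.3° Ω.
Step 5 — Power factor: PF = cos(φ) = Re(Z)/|Z| = 397/397.66 = 0.9983.
Step 6 — Type: Im(Z) = 22.89 ⇒ lagging (phase φ = 3.3°).

PF = 0.9983 (lagging, φ = 3.3°)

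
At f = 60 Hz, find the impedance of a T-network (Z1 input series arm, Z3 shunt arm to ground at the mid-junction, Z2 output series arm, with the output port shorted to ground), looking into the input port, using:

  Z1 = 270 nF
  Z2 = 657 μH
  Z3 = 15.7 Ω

Step 1 — Angular frequency: ω = 2π·f = 2π·60 = 377 rad/s.
Step 2 — Component impedances:
  Z1: Z = 1/(jωC) = -j/(ω·C) = 0 - j9824 Ω
  Z2: Z = jωL = j·377·0.000657 = 0 + j0.2477 Ω
  Z3: Z = R = 15.7 Ω
Step 3 — With the output port shorted to ground, the output series arm Z2 runs from the junction to ground; the shunt arm Z3 also runs from the junction to ground. They appear in parallel: Z3 || Z2 = 0.003906 + j0.2476 Ω.
Step 4 — Series with input arm Z1: Z_in = Z1 + (Z3 || Z2) = 0.003906 - j9824 Ω = 9824∠-90.0° Ω.

Z = 0.003906 - j9824 Ω = 9824∠-90.0° Ω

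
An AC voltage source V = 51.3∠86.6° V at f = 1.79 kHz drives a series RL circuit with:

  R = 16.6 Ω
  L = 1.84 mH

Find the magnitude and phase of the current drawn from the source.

Step 1 — Angular frequency: ω = 2π·f = 2π·1790 = 1.125e+04 rad/s.
Step 2 — Component impedances:
  R: Z = R = 16.6 Ω
  L: Z = jωL = j·1.125e+04·0.00184 = 0 + j20.69 Ω
Step 3 — Series combination: Z_total = R + L = 16.6 + j20.69 Ω = 26.53∠51.3° Ω.
Step 4 — Source phasor: V = 51.3∠86.6° V = 3.042 + j51.21 V.
Step 5 — Ohm's law: I = V / Z_total = (3.042 + j51.21) / (16.6 + j20.69) = 1.577 + j1.118 A.
Step 6 — Convert to polar: |I| = 1.934 A, ∠I = 35.3°.

I = 1.934∠35.3° A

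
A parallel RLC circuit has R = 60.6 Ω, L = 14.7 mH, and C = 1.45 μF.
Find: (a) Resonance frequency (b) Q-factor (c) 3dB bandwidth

Step 1 — Resonance: ω₀ = 1/√(LC) = 1/√(0.0147·1.45e-06) = 6849 rad/s.
Step 2 — f₀ = ω₀/(2π) = 1090 Hz.
Step 3 — Parallel Q: Q = R/(ω₀L) = 60.6/(6849·0.0147) = 0.6019.
Step 4 — Bandwidth: Δω = ω₀/Q = 1.138e+04 rad/s; BW = Δω/(2π) = 1811 Hz.

(a) f₀ = 1090 Hz  (b) Q = 0.6019  (c) BW = 1811 Hz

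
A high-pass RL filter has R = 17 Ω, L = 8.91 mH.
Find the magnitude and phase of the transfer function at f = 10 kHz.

Step 1 — Angular frequency: ω = 2π·1e+04 = 6.283e+04 rad/s.
Step 2 — Transfer function: H(jω) = jωL/(R + jωL).
Step 3 — Numerator jωL = j·559.8; denominator R + jωL = 17 + j559.8.
Step 4 — H = 0.9991 + j0.03034.
Step 5 — Magnitude: |H| = 0.9995 (-0.0 dB); phase: φ = 1.7°.

|H| = 0.9995 (-0.0 dB), φ = 1.7°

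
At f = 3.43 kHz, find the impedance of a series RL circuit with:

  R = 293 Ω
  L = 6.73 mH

Step 1 — Angular frequency: ω = 2π·f = 2π·3430 = 2.155e+04 rad/s.
Step 2 — Component impedances:
  R: Z = R = 293 Ω
  L: Z = jωL = j·2.155e+04·0.00673 = 0 + j145 Ω
Step 3 — Series combination: Z_total = R + L = 293 + j145 Ω = 326.9∠26.3° Ω.

Z = 293 + j145 Ω = 326.9∠26.3° Ω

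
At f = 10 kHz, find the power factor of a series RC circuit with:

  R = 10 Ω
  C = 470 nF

Step 1 — Angular frequency: ω = 2π·f = 2π·1e+04 = 6.283e+04 rad/s.
Step 2 — Component impedances:
  R: Z = R = 10 Ω
  C: Z = 1/(jωC) = -j/(ω·C) = 0 - j33.86 Ω
Step 3 — Series combination: Z_total = R + C = 10 - j33.86 Ω = 35.31∠-73.5° Ω.
Step 4 — Power factor: PF = cos(φ) = Re(Z)/|Z| = 10/35.31 = 0.2832.
Step 5 — Type: Im(Z) = -33.86 ⇒ leading (phase φ = -73.5°).

PF = 0.2832 (leading, φ = -73.5°)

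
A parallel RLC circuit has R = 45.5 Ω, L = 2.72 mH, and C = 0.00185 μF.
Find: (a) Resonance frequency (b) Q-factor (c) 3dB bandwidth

Step 1 — Resonance: ω₀ = 1/√(LC) = 1/√(0.00272·1.85e-09) = 4.458e+05 rad/s.
Step 2 — f₀ = ω₀/(2π) = 7.095e+04 Hz.
Step 3 — Parallel Q: Q = R/(ω₀L) = 45.5/(4.458e+05·0.00272) = 0.03752.
Step 4 — Bandwidth: Δω = ω₀/Q = 1.188e+07 rad/s; BW = Δω/(2π) = 1.891e+06 Hz.

(a) f₀ = 7.095e+04 Hz  (b) Q = 0.03752  (c) BW = 1.891e+06 Hz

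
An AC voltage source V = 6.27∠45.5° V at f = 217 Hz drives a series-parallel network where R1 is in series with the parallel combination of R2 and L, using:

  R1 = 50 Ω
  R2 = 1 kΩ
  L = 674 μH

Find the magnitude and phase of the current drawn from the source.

Step 1 — Angular frequency: ω = 2π·f = 2π·217 = 1363 rad/s.
Step 2 — Component impedances:
  R1: Z = R = 50 Ω
  R2: Z = R = 1000 Ω
  L: Z = jωL = j·1363·0.000674 = 0 + j0.919 Ω
Step 3 — Parallel branch: R2 || L = 1/(1/R2 + 1/L) = 0.0008445 + j0.919 Ω.
Step 4 — Series with R1: Z_total = R1 + (R2 || L) = 50 + j0.919 Ω = 50.01∠1.1° Ω.
Step 5 — Source phasor: V = 6.27∠45.5° V = 4.395 + j4.472 V.
Step 6 — Ohm's law: I = V / Z_total = (4.395 + j4.472) / (50 + j0.919) = 0.08951 + j0.0878 A.
Step 7 — Convert to polar: |I| = 0.1254 A, ∠I = 44.4°.

I = 0.1254∠44.4° A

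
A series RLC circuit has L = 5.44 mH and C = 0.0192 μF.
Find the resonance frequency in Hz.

Step 1 — Resonance condition Im(Z)=0 gives ω₀ = 1/√(LC).
Step 2 — ω₀ = 1/√(0.00544·1.92e-08) = 9.785e+04 rad/s.
Step 3 — f₀ = ω₀/(2π) = 1.557e+04 Hz.

f₀ = 1.557e+04 Hz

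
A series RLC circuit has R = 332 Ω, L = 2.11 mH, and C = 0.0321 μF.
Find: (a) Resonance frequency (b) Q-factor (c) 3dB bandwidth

Step 1 — Resonance condition Im(Z)=0 gives ω₀ = 1/√(LC).
Step 2 — ω₀ = 1/√(0.00211·3.21e-08) = 1.215e+05 rad/s.
Step 3 — f₀ = ω₀/(2π) = 1.934e+04 Hz.
Step 4 — Series Q: Q = ω₀L/R = 1.215e+05·0.00211/332 = 0.7722.
Step 5 — 3dB bandwidth: Δω = ω₀/Q = 1.573e+05 rad/s; BW = Δω/(2π) = 2.504e+04 Hz.

(a) f₀ = 1.934e+04 Hz  (b) Q = 0.7722  (c) BW = 2.504e+04 Hz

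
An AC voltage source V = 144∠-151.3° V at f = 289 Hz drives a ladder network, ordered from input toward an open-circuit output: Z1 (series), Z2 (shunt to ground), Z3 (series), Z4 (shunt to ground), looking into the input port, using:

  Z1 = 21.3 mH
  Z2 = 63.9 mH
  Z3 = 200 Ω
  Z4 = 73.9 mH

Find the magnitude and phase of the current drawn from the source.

Step 1 — Angular frequency: ω = 2π·f = 2π·289 = 1816 rad/s.
Step 2 — Component impedances:
  Z1: Z = jωL = j·1816·0.0213 = 0 + j38.68 Ω
  Z2: Z = jωL = j·1816·0.0639 = 0 + j116 Ω
  Z3: Z = R = 200 Ω
  Z4: Z = jωL = j·1816·0.0739 = 0 + j134.2 Ω
Step 3 — Ladder network (open output): work backward from the far end, alternating series and parallel combinations. Z_in = 26.24 + j121.9 Ω = 124.7∠77.8° Ω.
Step 4 — Source phasor: V = 144∠-151.3° V = -126.3 - j69.15 V.
Step 5 — Ohm's law: I = V / Z_total = (-126.3 - j69.15) / (26.24 + j121.9) = -0.7555 + j0.8737 A.
Step 6 — Convert to polar: |I| = 1.155 A, ∠I = 130.9°.

I = 1.155∠130.9° A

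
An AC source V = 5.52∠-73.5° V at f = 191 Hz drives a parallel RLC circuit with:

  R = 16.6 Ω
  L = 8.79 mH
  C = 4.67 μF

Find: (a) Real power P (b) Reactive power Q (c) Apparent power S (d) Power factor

Step 1 — Angular frequency: ω = 2π·f = 2π·191 = 1200 rad/s.
Step 2 — Component impedances:
  R: Z = R = 16.6 Ω
  L: Z = jωL = j·1200·0.00879 = 0 + j10.55 Ω
  C: Z = 1/(jωC) = -j/(ω·C) = 0 - j178.4 Ω
Step 3 — Parallel combination: 1/Z_total = 1/R + 1/L + 1/C; Z_total = 5.2 + j7.699 Ω = 9.291∠56.0° Ω.
Step 4 — Source phasor: V = 5.52∠-73.5° V = 1.568 - j5.293 V.
Step 5 — Current: I = V / Z = -0.3776 - j0.4587 A = 0.5941∠-129.5° A.
Step 6 — Complex power: S = V·I* = 1.836 + j2.718 VA.
Step 7 — Real power: P = Re(S) = 1.836 W.
Step 8 — Reactive power: Q = Im(S) = 2.718 VAR.
Step 9 — Apparent power: |S| = 3.28 VA.
Step 10 — Power factor: PF = P/|S| = 0.5597 (lagging).

(a) P = 1.836 W  (b) Q = 2.718 VAR  (c) S = 3.28 VA  (d) PF = 0.5597 (lagging)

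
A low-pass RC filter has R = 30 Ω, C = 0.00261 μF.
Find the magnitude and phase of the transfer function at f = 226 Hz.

Step 1 — Angular frequency: ω = 2π·226 = 1420 rad/s.
Step 2 — Transfer function: H(jω) = 1/(1 + jωRC).
Step 3 — Denominator: 1 + jωRC = 1 + j·1420·30·2.61e-09 = 1 + j0.0001112.
Step 4 — H = 1 - j0.0001112.
Step 5 — Magnitude: |H| = 1 (-0.0 dB); phase: φ = -0.0°.

|H| = 1 (-0.0 dB), φ = -0.0°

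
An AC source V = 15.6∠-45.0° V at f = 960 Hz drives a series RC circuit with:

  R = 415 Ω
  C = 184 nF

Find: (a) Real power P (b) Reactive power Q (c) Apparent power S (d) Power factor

Step 1 — Angular frequency: ω = 2π·f = 2π·960 = 6032 rad/s.
Step 2 — Component impedances:
  R: Z = R = 415 Ω
  C: Z = 1/(jωC) = -j/(ω·C) = 0 - j901 Ω
Step 3 — Series combination: Z_total = R + C = 415 - j901 Ω = 992∠-65.3° Ω.
Step 4 — Source phasor: V = 15.6∠-45.0° V = 11.03 - j11.03 V.
Step 5 — Current: I = V / Z = 0.01475 + j0.005448 A = 0.01573∠20.3° A.
Step 6 — Complex power: S = V·I* = 0.1026 - j0.2228 VA.
Step 7 — Real power: P = Re(S) = 0.1026 W.
Step 8 — Reactive power: Q = Im(S) = -0.2228 VAR.
Step 9 — Apparent power: |S| = 0.2453 VA.
Step 10 — Power factor: PF = P/|S| = 0.4183 (leading).

(a) P = 0.1026 W  (b) Q = -0.2228 VAR  (c) S = 0.2453 VA  (d) PF = 0.4183 (leading)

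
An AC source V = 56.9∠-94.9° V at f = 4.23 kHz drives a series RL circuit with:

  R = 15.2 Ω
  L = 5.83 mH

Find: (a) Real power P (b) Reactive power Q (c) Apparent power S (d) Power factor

Step 1 — Angular frequency: ω = 2π·f = 2π·4230 = 2.658e+04 rad/s.
Step 2 — Component impedances:
  R: Z = R = 15.2 Ω
  L: Z = jωL = j·2.658e+04·0.00583 = 0 + j154.9 Ω
Step 3 — Series combination: Z_total = R + L = 15.2 + j154.9 Ω = 155.7∠84.4° Ω.
Step 4 — Source phasor: V = 56.9∠-94.9° V = -4.86 - j56.69 V.
Step 5 — Current: I = V / Z = -0.3654 - j0.004481 A = 0.3655∠-179.3° A.
Step 6 — Complex power: S = V·I* = 2.03 + j20.7 VA.
Step 7 — Real power: P = Re(S) = 2.03 W.
Step 8 — Reactive power: Q = Im(S) = 20.7 VAR.
Step 9 — Apparent power: |S| = 20.79 VA.
Step 10 — Power factor: PF = P/|S| = 0.09763 (lagging).

(a) P = 2.03 W  (b) Q = 20.7 VAR  (c) S = 20.79 VA  (d) PF = 0.09763 (lagging)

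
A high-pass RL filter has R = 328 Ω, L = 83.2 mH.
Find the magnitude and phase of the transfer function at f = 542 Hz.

Step 1 — Angular frequency: ω = 2π·542 = 3405 rad/s.
Step 2 — Transfer function: H(jω) = jωL/(R + jωL).
Step 3 — Numerator jωL = j·283.3; denominator R + jωL = 328 + j283.3.
Step 4 — H = 0.4273 + j0.4947.
Step 5 — Magnitude: |H| = 0.6537 (-3.7 dB); phase: φ = 49.2°.

|H| = 0.6537 (-3.7 dB), φ = 49.2°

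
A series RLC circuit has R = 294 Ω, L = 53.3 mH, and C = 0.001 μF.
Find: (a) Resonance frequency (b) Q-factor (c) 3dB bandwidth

Step 1 — Resonance condition Im(Z)=0 gives ω₀ = 1/√(LC).
Step 2 — ω₀ = 1/√(0.0533·1e-09) = 1.37e+05 rad/s.
Step 3 — f₀ = ω₀/(2π) = 2.18e+04 Hz.
Step 4 — Series Q: Q = ω₀L/R = 1.37e+05·0.0533/294 = 24.83.
Step 5 — 3dB bandwidth: Δω = ω₀/Q = 5516 rad/s; BW = Δω/(2π) = 877.9 Hz.

(a) f₀ = 2.18e+04 Hz  (b) Q = 24.83  (c) BW = 877.9 Hz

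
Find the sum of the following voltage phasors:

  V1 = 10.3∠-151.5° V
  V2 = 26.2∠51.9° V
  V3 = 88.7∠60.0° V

Step 1 — Convert each phasor to rectangular form:
  V1 = 10.3·(cos(-151.5°) + j·sin(-151.5°)) = -9.052 - j4.915 V
  V2 = 26.2·(cos(51.9°) + j·sin(51.9°)) = 16.17 + j20.62 V
  V3 = 88.7·(cos(60.0°) + j·sin(60.0°)) = 44.35 + j76.82 V
Step 2 — Sum components: V_total = 51.46 + j92.52 V.
Step 3 — Convert to polar: |V_total| = 105.9 V, ∠V_total = 60.9°.

V_total = 105.9∠60.9° V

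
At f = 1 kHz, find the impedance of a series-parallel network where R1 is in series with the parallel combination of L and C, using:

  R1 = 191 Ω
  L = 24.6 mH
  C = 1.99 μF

Step 1 — Angular frequency: ω = 2π·f = 2π·1000 = 6283 rad/s.
Step 2 — Component impedances:
  R1: Z = R = 191 Ω
  L: Z = jωL = j·6283·0.0246 = 0 + j154.6 Ω
  C: Z = 1/(jωC) = -j/(ω·C) = 0 - j79.98 Ω
Step 3 — Parallel branch: L || C = 1/(1/L + 1/C) = 0 - j165.7 Ω.
Step 4 — Series with R1: Z_total = R1 + (L || C) = 191 - j165.7 Ω = 252.9∠-40.9° Ω.

Z = 191 - j165.7 Ω = 252.9∠-40.9° Ω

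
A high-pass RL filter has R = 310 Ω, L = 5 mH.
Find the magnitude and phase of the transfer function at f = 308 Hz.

Step 1 — Angular frequency: ω = 2π·308 = 1935 rad/s.
Step 2 — Transfer function: H(jω) = jωL/(R + jωL).
Step 3 — Numerator jωL = j·9.676; denominator R + jωL = 310 + j9.676.
Step 4 — H = 0.0009733 + j0.03118.
Step 5 — Magnitude: |H| = 0.0312 (-30.1 dB); phase: φ = 88.2°.

|H| = 0.0312 (-30.1 dB), φ = 88.2°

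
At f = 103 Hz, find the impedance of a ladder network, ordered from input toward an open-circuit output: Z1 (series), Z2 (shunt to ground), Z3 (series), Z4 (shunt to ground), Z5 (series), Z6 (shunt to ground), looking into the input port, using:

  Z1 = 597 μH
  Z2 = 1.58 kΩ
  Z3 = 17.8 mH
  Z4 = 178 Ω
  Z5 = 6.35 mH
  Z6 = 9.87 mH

Step 1 — Angular frequency: ω = 2π·f = 2π·103 = 647.2 rad/s.
Step 2 — Component impedances:
  Z1: Z = jωL = j·647.2·0.000597 = 0 + j0.3864 Ω
  Z2: Z = R = 1580 Ω
  Z3: Z = jωL = j·647.2·0.0178 = 0 + j11.52 Ω
  Z4: Z = R = 178 Ω
  Z5: Z = jωL = j·647.2·0.00635 = 0 + j4.11 Ω
  Z6: Z = jωL = j·647.2·0.00987 = 0 + j6.388 Ω
Step 3 — Ladder network (open output): work backward from the far end, alternating series and parallel combinations. Z_in = 0.922 + j22.35 Ω = 22.36∠87.6° Ω.

Z = 0.922 + j22.35 Ω = 22.36∠87.6° Ω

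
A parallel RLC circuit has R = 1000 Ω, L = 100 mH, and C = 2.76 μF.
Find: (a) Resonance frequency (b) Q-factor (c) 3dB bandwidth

Step 1 — Resonance: ω₀ = 1/√(LC) = 1/√(0.1·2.76e-06) = 1903 rad/s.
Step 2 — f₀ = ω₀/(2π) = 302.9 Hz.
Step 3 — Parallel Q: Q = R/(ω₀L) = 1000/(1903·0.1) = 5.254.
Step 4 — Bandwidth: Δω = ω₀/Q = 362.3 rad/s; BW = Δω/(2π) = 57.66 Hz.

(a) f₀ = 302.9 Hz  (b) Q = 5.254  (c) BW = 57.66 Hz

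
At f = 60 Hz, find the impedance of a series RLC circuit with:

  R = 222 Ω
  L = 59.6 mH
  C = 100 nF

Step 1 — Angular frequency: ω = 2π·f = 2π·60 = 377 rad/s.
Step 2 — Component impedances:
  R: Z = R = 222 Ω
  L: Z = jωL = j·377·0.0596 = 0 + j22.47 Ω
  C: Z = 1/(jωC) = -j/(ω·C) = 0 - j2.653e+04 Ω
Step 3 — Series combination: Z_total = R + L + C = 222 - j2.65e+04 Ω = 2.65e+04∠-89.5° Ω.

Z = 222 - j2.65e+04 Ω = 2.65e+04∠-89.5° Ω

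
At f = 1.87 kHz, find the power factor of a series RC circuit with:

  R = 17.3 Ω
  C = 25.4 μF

Step 1 — Angular frequency: ω = 2π·f = 2π·1870 = 1.175e+04 rad/s.
Step 2 — Component impedances:
  R: Z = R = 17.3 Ω
  C: Z = 1/(jωC) = -j/(ω·C) = 0 - j3.351 Ω
Step 3 — Series combination: Z_total = R + C = 17.3 - j3.351 Ω = 17.62∠-11.0° Ω.
Step 4 — Power factor: PF = cos(φ) = Re(Z)/|Z| = 17.3/17.62 = 0.9818.
Step 5 — Type: Im(Z) = -3.351 ⇒ leading (phase φ = -11.0°).

PF = 0.9818 (leading, φ = -11.0°)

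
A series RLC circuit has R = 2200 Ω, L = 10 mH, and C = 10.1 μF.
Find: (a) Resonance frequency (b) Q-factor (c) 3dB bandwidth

Step 1 — Resonance condition Im(Z)=0 gives ω₀ = 1/√(LC).
Step 2 — ω₀ = 1/√(0.01·1.01e-05) = 3147 rad/s.
Step 3 — f₀ = ω₀/(2π) = 500.8 Hz.
Step 4 — Series Q: Q = ω₀L/R = 3147·0.01/2200 = 0.0143.
Step 5 — 3dB bandwidth: Δω = ω₀/Q = 2.2e+05 rad/s; BW = Δω/(2π) = 3.501e+04 Hz.

(a) f₀ = 500.8 Hz  (b) Q = 0.0143  (c) BW = 3.501e+04 Hz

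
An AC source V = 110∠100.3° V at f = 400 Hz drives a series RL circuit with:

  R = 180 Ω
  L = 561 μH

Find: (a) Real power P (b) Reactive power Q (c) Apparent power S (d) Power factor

Step 1 — Angular frequency: ω = 2π·f = 2π·400 = 2513 rad/s.
Step 2 — Component impedances:
  R: Z = R = 180 Ω
  L: Z = jωL = j·2513·0.000561 = 0 + j1.41 Ω
Step 3 — Series combination: Z_total = R + L = 180 + j1.41 Ω = 180∠0.4° Ω.
Step 4 — Source phasor: V = 110∠100.3° V = -19.67 + j108.2 V.
Step 5 — Current: I = V / Z = -0.1046 + j0.6021 A = 0.6111∠99.9° A.
Step 6 — Complex power: S = V·I* = 67.22 + j0.5265 VA.
Step 7 — Real power: P = Re(S) = 67.22 W.
Step 8 — Reactive power: Q = Im(S) = 0.5265 VAR.
Step 9 — Apparent power: |S| = 67.22 VA.
Step 10 — Power factor: PF = P/|S| = 1 (lagging).

(a) P = 67.22 W  (b) Q = 0.5265 VAR  (c) S = 67.22 VA  (d) PF = 1 (lagging)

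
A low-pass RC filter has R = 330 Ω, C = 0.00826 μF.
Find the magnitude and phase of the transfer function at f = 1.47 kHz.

Step 1 — Angular frequency: ω = 2π·1470 = 9236 rad/s.
Step 2 — Transfer function: H(jω) = 1/(1 + jωRC).
Step 3 — Denominator: 1 + jωRC = 1 + j·9236·330·8.26e-09 = 1 + j0.02518.
Step 4 — H = 0.9994 - j0.02516.
Step 5 — Magnitude: |H| = 0.9997 (-0.0 dB); phase: φ = -1.4°.

|H| = 0.9997 (-0.0 dB), φ = -1.4°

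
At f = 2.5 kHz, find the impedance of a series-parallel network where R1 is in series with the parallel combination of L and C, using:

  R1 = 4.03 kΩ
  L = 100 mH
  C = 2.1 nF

Step 1 — Angular frequency: ω = 2π·f = 2π·2500 = 1.571e+04 rad/s.
Step 2 — Component impedances:
  R1: Z = R = 4030 Ω
  L: Z = jωL = j·1.571e+04·0.1 = 0 + j1571 Ω
  C: Z = 1/(jωC) = -j/(ω·C) = 0 - j3.032e+04 Ω
Step 3 — Parallel branch: L || C = 1/(1/L + 1/C) = 0 + j1657 Ω.
Step 4 — Series with R1: Z_total = R1 + (L || C) = 4030 + j1657 Ω = 4357∠22.3° Ω.

Z = 4030 + j1657 Ω = 4357∠22.3° Ω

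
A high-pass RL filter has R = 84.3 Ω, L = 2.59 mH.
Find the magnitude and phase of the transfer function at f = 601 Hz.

Step 1 — Angular frequency: ω = 2π·601 = 3776 rad/s.
Step 2 — Transfer function: H(jω) = jωL/(R + jωL).
Step 3 — Numerator jωL = j·9.78; denominator R + jωL = 84.3 + j9.78.
Step 4 — H = 0.01328 + j0.1145.
Step 5 — Magnitude: |H| = 0.1152 (-18.8 dB); phase: φ = 83.4°.

|H| = 0.1152 (-18.8 dB), φ = 83.4°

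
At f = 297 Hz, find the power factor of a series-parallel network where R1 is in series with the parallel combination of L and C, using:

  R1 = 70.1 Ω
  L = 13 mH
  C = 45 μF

Step 1 — Angular frequency: ω = 2π·f = 2π·297 = 1866 rad/s.
Step 2 — Component impedances:
  R1: Z = R = 70.1 Ω
  L: Z = jωL = j·1866·0.013 = 0 + j24.26 Ω
  C: Z = 1/(jωC) = -j/(ω·C) = 0 - j11.91 Ω
Step 3 — Parallel branch: L || C = 1/(1/L + 1/C) = 0 - j23.39 Ω.
Step 4 — Series with R1: Z_total = R1 + (L || C) = 70.1 - j23.39 Ω = 73.9∠-18.5° Ω.
Step 5 — Power factor: PF = cos(φ) = Re(Z)/|Z| = 70.1/73.9 = 0.9486.
Step 6 — Type: Im(Z) = -23.39 ⇒ leading (phase φ = -18.5°).

PF = 0.9486 (leading, φ = -18.5°)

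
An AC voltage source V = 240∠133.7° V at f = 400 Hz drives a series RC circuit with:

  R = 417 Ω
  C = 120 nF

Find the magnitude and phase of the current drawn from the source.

Step 1 — Angular frequency: ω = 2π·f = 2π·400 = 2513 rad/s.
Step 2 — Component impedances:
  R: Z = R = 417 Ω
  C: Z = 1/(jωC) = -j/(ω·C) = 0 - j3316 Ω
Step 3 — Series combination: Z_total = R + C = 417 - j3316 Ω = 3342∠-82.8° Ω.
Step 4 — Source phasor: V = 240∠133.7° V = -165.8 + j173.5 V.
Step 5 — Ohm's law: I = V / Z_total = (-165.8 + j173.5) / (417 - j3316) = -0.05771 - j0.04275 A.
Step 6 — Convert to polar: |I| = 0.07182 A, ∠I = -143.5°.

I = 0.07182∠-143.5° A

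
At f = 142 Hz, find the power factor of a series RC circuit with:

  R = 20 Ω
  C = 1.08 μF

Step 1 — Angular frequency: ω = 2π·f = 2π·142 = 892.2 rad/s.
Step 2 — Component impedances:
  R: Z = R = 20 Ω
  C: Z = 1/(jωC) = -j/(ω·C) = 0 - j1038 Ω
Step 3 — Series combination: Z_total = R + C = 20 - j1038 Ω = 1038∠-88.9° Ω.
Step 4 — Power factor: PF = cos(φ) = Re(Z)/|Z| = 20/1038 = 0.01927.
Step 5 — Type: Im(Z) = -1038 ⇒ leading (phase φ = -88.9°).

PF = 0.01927 (leading, φ = -88.9°)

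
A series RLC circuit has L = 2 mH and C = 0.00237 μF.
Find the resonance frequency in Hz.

Step 1 — Resonance condition Im(Z)=0 gives ω₀ = 1/√(LC).
Step 2 — ω₀ = 1/√(0.002·2.37e-09) = 4.593e+05 rad/s.
Step 3 — f₀ = ω₀/(2π) = 7.31e+04 Hz.

f₀ = 7.31e+04 Hz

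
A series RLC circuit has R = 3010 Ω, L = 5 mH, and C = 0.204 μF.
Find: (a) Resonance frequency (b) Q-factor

Step 1 — Resonance condition Im(Z)=0 gives ω₀ = 1/√(LC).
Step 2 — ω₀ = 1/√(0.005·2.04e-07) = 3.131e+04 rad/s.
Step 3 — f₀ = ω₀/(2π) = 4983 Hz.
Step 4 — Series Q: Q = ω₀L/R = 3.131e+04·0.005/3010 = 0.05201.

(a) f₀ = 4983 Hz  (b) Q = 0.05201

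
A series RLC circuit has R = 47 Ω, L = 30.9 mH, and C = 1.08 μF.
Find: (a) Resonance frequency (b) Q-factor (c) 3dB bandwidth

Step 1 — Resonance condition Im(Z)=0 gives ω₀ = 1/√(LC).
Step 2 — ω₀ = 1/√(0.0309·1.08e-06) = 5474 rad/s.
Step 3 — f₀ = ω₀/(2π) = 871.2 Hz.
Step 4 — Series Q: Q = ω₀L/R = 5474·0.0309/47 = 3.599.
Step 5 — 3dB bandwidth: Δω = ω₀/Q = 1521 rad/s; BW = Δω/(2π) = 242.1 Hz.

(a) f₀ = 871.2 Hz  (b) Q = 3.599  (c) BW = 242.1 Hz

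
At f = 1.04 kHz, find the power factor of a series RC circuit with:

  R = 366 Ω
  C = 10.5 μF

Step 1 — Angular frequency: ω = 2π·f = 2π·1040 = 6535 rad/s.
Step 2 — Component impedances:
  R: Z = R = 366 Ω
  C: Z = 1/(jωC) = -j/(ω·C) = 0 - j14.57 Ω
Step 3 — Series combination: Z_total = R + C = 366 - j14.57 Ω = 366.3∠-2.3° Ω.
Step 4 — Power factor: PF = cos(φ) = Re(Z)/|Z| = 366/366.3 = 0.9992.
Step 5 — Type: Im(Z) = -14.57 ⇒ leading (phase φ = -2.3°).

PF = 0.9992 (leading, φ = -2.3°)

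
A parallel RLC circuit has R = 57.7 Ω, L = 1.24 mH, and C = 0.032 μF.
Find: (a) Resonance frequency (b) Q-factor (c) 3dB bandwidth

Step 1 — Resonance: ω₀ = 1/√(LC) = 1/√(0.00124·3.2e-08) = 1.588e+05 rad/s.
Step 2 — f₀ = ω₀/(2π) = 2.527e+04 Hz.
Step 3 — Parallel Q: Q = R/(ω₀L) = 57.7/(1.588e+05·0.00124) = 0.2931.
Step 4 — Bandwidth: Δω = ω₀/Q = 5.416e+05 rad/s; BW = Δω/(2π) = 8.62e+04 Hz.

(a) f₀ = 2.527e+04 Hz  (b) Q = 0.2931  (c) BW = 8.62e+04 Hz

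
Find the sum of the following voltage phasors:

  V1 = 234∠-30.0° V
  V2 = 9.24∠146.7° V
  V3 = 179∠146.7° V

Step 1 — Convert each phasor to rectangular form:
  V1 = 234·(cos(-30.0°) + j·sin(-30.0°)) = 202.6 - j117 V
  V2 = 9.24·(cos(146.7°) + j·sin(146.7°)) = -7.723 + j5.073 V
  V3 = 179·(cos(146.7°) + j·sin(146.7°)) = -149.6 + j98.28 V
Step 2 — Sum components: V_total = 45.32 - j13.65 V.
Step 3 — Convert to polar: |V_total| = 47.33 V, ∠V_total = -16.8°.

V_total = 47.33∠-16.8° V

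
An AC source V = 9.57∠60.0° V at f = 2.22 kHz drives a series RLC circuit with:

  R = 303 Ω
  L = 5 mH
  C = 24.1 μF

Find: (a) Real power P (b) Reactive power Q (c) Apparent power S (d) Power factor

Step 1 — Angular frequency: ω = 2π·f = 2π·2220 = 1.395e+04 rad/s.
Step 2 — Component impedances:
  R: Z = R = 303 Ω
  L: Z = jωL = j·1.395e+04·0.005 = 0 + j69.74 Ω
  C: Z = 1/(jωC) = -j/(ω·C) = 0 - j2.975 Ω
Step 3 — Series combination: Z_total = R + L + C = 303 + j66.77 Ω = 310.3∠12.4° Ω.
Step 4 — Source phasor: V = 9.57∠60.0° V = 4.785 + j8.288 V.
Step 5 — Current: I = V / Z = 0.02081 + j0.02277 A = 0.03084∠47.6° A.
Step 6 — Complex power: S = V·I* = 0.2883 + j0.06352 VA.
Step 7 — Real power: P = Re(S) = 0.2883 W.
Step 8 — Reactive power: Q = Im(S) = 0.06352 VAR.
Step 9 — Apparent power: |S| = 0.2952 VA.
Step 10 — Power factor: PF = P/|S| = 0.9766 (lagging).

(a) P = 0.2883 W  (b) Q = 0.06352 VAR  (c) S = 0.2952 VA  (d) PF = 0.9766 (lagging)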